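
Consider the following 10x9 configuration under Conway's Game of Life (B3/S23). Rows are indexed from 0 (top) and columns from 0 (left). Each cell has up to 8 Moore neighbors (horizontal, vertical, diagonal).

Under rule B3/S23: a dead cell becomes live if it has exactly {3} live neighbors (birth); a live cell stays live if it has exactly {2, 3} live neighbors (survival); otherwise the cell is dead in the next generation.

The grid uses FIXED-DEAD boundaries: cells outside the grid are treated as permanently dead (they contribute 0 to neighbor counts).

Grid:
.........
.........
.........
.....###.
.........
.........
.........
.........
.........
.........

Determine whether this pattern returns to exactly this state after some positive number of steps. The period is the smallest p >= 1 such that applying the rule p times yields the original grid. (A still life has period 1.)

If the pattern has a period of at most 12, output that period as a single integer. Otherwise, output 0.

Simulating and comparing each generation to the original:
Gen 0 (original, given above): 3 live cells
Gen 1: 3 live cells, differs from original
Gen 2: 3 live cells, MATCHES original -> period = 2

Answer: 2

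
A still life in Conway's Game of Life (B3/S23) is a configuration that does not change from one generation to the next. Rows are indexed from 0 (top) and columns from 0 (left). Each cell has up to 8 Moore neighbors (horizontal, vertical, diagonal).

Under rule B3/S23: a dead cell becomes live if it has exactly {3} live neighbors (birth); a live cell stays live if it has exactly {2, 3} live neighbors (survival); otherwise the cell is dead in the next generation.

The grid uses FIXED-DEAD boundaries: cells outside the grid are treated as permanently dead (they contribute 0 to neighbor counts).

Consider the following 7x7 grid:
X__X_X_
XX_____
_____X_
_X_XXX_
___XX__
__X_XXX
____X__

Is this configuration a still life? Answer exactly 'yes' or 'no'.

Compute generation 1 and compare to generation 0 (given above):
Generation 1:
XX_____
XX__X__
XXX__X_
__XX_X_
______X
_______
___XX__
Cell (0,1) differs: gen0=0 vs gen1=1 -> NOT a still life.

Answer: no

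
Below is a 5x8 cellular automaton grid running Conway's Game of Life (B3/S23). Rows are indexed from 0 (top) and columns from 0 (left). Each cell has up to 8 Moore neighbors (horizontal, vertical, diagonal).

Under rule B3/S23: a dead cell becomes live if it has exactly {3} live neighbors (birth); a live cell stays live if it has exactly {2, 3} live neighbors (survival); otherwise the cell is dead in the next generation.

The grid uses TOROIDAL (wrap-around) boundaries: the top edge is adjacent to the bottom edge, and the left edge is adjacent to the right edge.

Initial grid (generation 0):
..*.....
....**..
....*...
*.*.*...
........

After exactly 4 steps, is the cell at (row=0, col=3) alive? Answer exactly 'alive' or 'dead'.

Simulating step by step:
Generation 0 (given above): 7 live cells
Generation 1: 7 live cells
........
...***..
....*...
...*....
.*.*....
Generation 2: 10 live cells
..**....
...***..
.....*..
..***...
..*.....
Generation 3: 11 live cells
..*.....
..**.*..
..*..*..
..***...
.*..*...
Generation 4: 15 live cells
.**.*...
.****...
.*...*..
.**.**..
.*..*...

Cell (0,3) at generation 4: 0 -> dead

Answer: dead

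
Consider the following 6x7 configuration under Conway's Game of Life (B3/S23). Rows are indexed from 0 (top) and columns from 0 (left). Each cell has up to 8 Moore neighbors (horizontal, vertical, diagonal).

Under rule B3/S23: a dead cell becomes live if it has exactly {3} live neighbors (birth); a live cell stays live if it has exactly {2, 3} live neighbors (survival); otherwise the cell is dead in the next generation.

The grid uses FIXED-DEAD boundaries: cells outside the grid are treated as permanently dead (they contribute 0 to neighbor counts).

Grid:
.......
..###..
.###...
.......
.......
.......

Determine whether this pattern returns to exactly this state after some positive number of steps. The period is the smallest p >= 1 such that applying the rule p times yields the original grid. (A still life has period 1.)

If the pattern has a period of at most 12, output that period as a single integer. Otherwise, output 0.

Answer: 2

Derivation:
Simulating and comparing each generation to the original:
Gen 0 (original, given above): 6 live cells
Gen 1: 6 live cells, differs from original
Gen 2: 6 live cells, MATCHES original -> period = 2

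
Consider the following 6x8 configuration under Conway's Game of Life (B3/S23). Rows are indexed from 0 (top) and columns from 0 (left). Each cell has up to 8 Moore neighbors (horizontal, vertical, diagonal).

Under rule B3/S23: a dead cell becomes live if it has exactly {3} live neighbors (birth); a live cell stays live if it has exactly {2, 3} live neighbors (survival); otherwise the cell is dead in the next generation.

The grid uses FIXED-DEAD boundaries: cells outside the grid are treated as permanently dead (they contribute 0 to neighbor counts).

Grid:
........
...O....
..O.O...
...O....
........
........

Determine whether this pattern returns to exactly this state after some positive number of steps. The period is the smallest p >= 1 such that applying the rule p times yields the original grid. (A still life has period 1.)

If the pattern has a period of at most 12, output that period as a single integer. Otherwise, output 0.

Simulating and comparing each generation to the original:
Gen 0 (original, given above): 4 live cells
Gen 1: 4 live cells, MATCHES original -> period = 1

Answer: 1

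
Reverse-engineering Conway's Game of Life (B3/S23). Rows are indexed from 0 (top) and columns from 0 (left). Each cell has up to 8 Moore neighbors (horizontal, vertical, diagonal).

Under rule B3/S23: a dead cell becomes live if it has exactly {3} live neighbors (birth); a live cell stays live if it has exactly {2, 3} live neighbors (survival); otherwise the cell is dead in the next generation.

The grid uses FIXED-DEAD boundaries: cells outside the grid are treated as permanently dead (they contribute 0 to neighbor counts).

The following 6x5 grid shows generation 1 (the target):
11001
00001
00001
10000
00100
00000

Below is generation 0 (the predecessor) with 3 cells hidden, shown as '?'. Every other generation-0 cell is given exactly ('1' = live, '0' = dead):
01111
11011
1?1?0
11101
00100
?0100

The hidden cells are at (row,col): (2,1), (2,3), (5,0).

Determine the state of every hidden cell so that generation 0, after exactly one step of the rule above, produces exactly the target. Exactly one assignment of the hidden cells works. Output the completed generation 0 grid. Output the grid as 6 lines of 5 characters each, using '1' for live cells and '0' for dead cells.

Hidden generation-0 cells (in order): (2,1), (2,3), (5,0).
A hidden cell only influences target cells in its own 3x3 neighborhood. Try each of the 2^3 = 8 assignments, step the completed generation 0 forward once under B3/S23, and compare with the target:
  (2,1)=0 (2,3)=0 (5,0)=0 -> step gives (1,0)='1' but target has '0' -> reject
  (2,1)=0 (2,3)=0 (5,0)=1 -> step gives (1,0)='1' but target has '0' -> reject
  (2,1)=0 (2,3)=1 (5,0)=0 -> step gives (1,0)='1' but target has '0' -> reject
  (2,1)=0 (2,3)=1 (5,0)=1 -> step gives (1,0)='1' but target has '0' -> reject
  (2,1)=1 (2,3)=0 (5,0)=0 -> step reproduces the target at every cell -> ACCEPT
  (2,1)=1 (2,3)=0 (5,0)=1 -> step gives (4,0)='1' but target has '0' -> reject
  (2,1)=1 (2,3)=1 (5,0)=0 -> step gives (1,4)='0' but target has '1' -> reject
  (2,1)=1 (2,3)=1 (5,0)=1 -> step gives (1,4)='0' but target has '1' -> reject
Unique solution: (2,1)=live, (2,3)=dead, (5,0)=dead.
Check: live-neighbor counts of every cell in the completed generation 0:
33443
46753
57553
36440
25341
02120
Applying B3/S23 to generation 0 with these counts gives:
11001
00001
00001
10000
00100
00000
which matches the target exactly.

Answer: 01111
11011
11100
11101
00100
00100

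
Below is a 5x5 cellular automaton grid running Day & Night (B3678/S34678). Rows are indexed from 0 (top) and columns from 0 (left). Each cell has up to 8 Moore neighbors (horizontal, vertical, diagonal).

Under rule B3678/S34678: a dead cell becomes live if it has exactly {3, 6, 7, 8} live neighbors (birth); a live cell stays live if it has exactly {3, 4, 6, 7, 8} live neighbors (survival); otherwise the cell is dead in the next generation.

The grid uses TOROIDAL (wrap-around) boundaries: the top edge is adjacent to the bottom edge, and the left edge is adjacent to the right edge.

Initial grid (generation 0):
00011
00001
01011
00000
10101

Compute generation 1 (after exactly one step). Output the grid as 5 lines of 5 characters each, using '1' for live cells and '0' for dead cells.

Answer: 00011
00101
10000
01100
00001

Derivation:
Simulating step by step:
Generation 0 (given above): 9 live cells
Generation 1: 8 live cells
(generation 1 grid is the final answer)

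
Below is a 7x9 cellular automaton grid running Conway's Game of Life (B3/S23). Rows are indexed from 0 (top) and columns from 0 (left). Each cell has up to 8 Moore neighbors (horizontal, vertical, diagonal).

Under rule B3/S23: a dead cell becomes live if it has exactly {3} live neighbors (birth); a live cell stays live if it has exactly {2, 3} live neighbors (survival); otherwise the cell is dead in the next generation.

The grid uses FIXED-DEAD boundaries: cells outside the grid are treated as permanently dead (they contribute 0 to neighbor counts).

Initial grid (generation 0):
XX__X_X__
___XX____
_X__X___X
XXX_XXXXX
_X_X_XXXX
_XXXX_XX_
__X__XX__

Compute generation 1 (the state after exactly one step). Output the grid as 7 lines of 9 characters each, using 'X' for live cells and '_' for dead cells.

Simulating step by step:
Generation 0 (given above): 32 live cells
Generation 1: 21 live cells
(generation 1 grid is the final answer)

Answer: ___XXX___
XXXXX____
XX____X_X
X________
_________
_X______X
_XX_XXXX_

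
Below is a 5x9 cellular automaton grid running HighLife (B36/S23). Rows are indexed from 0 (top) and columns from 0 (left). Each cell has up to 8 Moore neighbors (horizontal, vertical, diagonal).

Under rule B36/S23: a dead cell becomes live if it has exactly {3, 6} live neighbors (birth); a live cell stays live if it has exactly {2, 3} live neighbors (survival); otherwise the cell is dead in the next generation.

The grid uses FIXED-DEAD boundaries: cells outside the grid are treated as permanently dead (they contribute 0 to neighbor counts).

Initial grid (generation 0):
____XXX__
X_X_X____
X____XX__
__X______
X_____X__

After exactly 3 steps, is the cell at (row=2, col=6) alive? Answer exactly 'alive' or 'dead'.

Simulating step by step:
Generation 0 (given above): 12 live cells
Generation 1: 12 live cells
___XXX___
_X_XXX___
___X_X___
_X___XX__
_________
Generation 2: 9 live cells
__XX_X___
______X__
___XX____
____XXX__
_________
Generation 3: 9 live cells
_________
__X__X___
___XX_X__
___XXX___
_____X___

Cell (2,6) at generation 3: 1 -> alive

Answer: alive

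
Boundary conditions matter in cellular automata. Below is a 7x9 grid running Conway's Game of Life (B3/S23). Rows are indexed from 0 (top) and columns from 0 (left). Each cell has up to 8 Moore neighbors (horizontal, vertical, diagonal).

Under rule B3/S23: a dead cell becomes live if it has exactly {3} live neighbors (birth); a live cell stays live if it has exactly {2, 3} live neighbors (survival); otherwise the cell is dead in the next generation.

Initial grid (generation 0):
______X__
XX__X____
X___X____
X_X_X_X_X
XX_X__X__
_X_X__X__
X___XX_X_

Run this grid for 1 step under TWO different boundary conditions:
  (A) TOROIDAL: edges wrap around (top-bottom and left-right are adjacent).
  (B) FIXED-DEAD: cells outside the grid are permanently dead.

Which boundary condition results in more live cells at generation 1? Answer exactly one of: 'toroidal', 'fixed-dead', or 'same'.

Under TOROIDAL boundary, generation 1:
XX__X_X_X
XX___X___
____X____
__X_X__XX
___XX_X_X
_X_X__XXX
____XX_X_
Population = 25

Under FIXED-DEAD boundary, generation 1:
_________
XX___X___
X___X____
X_X_X__X_
X__XX_X__
_X_X__XX_
____XXX__
Population = 20

Comparison: toroidal=25, fixed-dead=20 -> toroidal

Answer: toroidal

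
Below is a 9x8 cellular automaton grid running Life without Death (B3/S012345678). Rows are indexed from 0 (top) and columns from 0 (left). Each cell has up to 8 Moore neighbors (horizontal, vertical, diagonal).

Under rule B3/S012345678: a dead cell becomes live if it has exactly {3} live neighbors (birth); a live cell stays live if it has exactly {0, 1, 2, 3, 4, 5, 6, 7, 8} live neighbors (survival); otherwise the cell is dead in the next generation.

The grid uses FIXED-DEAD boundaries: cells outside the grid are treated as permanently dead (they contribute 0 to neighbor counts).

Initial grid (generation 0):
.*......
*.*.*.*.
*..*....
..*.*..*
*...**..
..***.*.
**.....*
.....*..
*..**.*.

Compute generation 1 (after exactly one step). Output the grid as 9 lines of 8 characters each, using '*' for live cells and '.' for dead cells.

Answer: .*......
*.***.*.
*.****..
.**.**.*
***.***.
*.***.*.
********
**..***.
*..****.

Derivation:
Simulating step by step:
Generation 0 (given above): 25 live cells
Generation 1: 45 live cells
(generation 1 grid is the final answer)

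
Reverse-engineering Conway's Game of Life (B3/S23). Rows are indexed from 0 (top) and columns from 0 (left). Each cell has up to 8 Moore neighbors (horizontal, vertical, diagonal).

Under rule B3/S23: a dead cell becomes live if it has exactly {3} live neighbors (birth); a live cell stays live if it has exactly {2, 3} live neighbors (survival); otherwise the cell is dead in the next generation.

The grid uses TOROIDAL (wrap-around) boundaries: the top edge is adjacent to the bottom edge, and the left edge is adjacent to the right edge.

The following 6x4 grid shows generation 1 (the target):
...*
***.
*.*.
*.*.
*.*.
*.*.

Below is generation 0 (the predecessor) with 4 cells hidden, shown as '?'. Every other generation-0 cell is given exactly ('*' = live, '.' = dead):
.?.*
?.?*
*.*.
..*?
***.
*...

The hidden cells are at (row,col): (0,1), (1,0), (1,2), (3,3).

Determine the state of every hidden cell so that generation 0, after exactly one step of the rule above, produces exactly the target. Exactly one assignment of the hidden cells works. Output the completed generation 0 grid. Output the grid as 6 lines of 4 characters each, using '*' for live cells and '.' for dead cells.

Hidden generation-0 cells (in order): (0,1), (1,0), (1,2), (3,3).
A hidden cell only influences target cells in its own 3x3 neighborhood. Try each of the 2^4 = 16 assignments, step the completed generation 0 forward once under B3/S23, and compare with the target:
  (0,1)=. (1,0)=. (1,2)=. (3,3)=. -> step gives (0,0)='*' but target has '.' -> reject
  (0,1)=. (1,0)=. (1,2)=. (3,3)=* -> step gives (0,0)='*' but target has '.' -> reject
  (0,1)=. (1,0)=. (1,2)=* (3,3)=. -> step gives (0,0)='*' but target has '.' -> reject
  (0,1)=. (1,0)=. (1,2)=* (3,3)=* -> step gives (0,0)='*' but target has '.' -> reject
  (0,1)=. (1,0)=* (1,2)=. (3,3)=. -> step reproduces the target at every cell -> ACCEPT
  (0,1)=. (1,0)=* (1,2)=. (3,3)=* -> step gives (3,0)='.' but target has '*' -> reject
  (0,1)=. (1,0)=* (1,2)=* (3,3)=. -> step gives (0,1)='*' but target has '.' -> reject
  (0,1)=. (1,0)=* (1,2)=* (3,3)=* -> step gives (0,1)='*' but target has '.' -> reject
  (0,1)=* (1,0)=. (1,2)=. (3,3)=. -> step gives (0,2)='*' but target has '.' -> reject
  (0,1)=* (1,0)=. (1,2)=. (3,3)=* -> step gives (0,2)='*' but target has '.' -> reject
  (0,1)=* (1,0)=. (1,2)=* (3,3)=. -> step gives (0,1)='*' but target has '.' -> reject
  (0,1)=* (1,0)=. (1,2)=* (3,3)=* -> step gives (0,1)='*' but target has '.' -> reject
  (0,1)=* (1,0)=* (1,2)=. (3,3)=. -> step gives (0,1)='*' but target has '.' -> reject
  (0,1)=* (1,0)=* (1,2)=. (3,3)=* -> step gives (0,1)='*' but target has '.' -> reject
  (0,1)=* (1,0)=* (1,2)=* (3,3)=. -> step gives (0,1)='*' but target has '.' -> reject
  (0,1)=* (1,0)=* (1,2)=* (3,3)=* -> step gives (0,1)='*' but target has '.' -> reject
Unique solution: (0,1)=dead, (1,0)=live, (1,2)=dead, (3,3)=dead.
Check: live-neighbor counts of every cell in the completed generation 0:
4223
3334
2425
3635
2424
3434
Applying B3/S23 to generation 0 with these counts gives:
...*
***.
*.*.
*.*.
*.*.
*.*.
which matches the target exactly.

Answer: ...*
*..*
*.*.
..*.
***.
*...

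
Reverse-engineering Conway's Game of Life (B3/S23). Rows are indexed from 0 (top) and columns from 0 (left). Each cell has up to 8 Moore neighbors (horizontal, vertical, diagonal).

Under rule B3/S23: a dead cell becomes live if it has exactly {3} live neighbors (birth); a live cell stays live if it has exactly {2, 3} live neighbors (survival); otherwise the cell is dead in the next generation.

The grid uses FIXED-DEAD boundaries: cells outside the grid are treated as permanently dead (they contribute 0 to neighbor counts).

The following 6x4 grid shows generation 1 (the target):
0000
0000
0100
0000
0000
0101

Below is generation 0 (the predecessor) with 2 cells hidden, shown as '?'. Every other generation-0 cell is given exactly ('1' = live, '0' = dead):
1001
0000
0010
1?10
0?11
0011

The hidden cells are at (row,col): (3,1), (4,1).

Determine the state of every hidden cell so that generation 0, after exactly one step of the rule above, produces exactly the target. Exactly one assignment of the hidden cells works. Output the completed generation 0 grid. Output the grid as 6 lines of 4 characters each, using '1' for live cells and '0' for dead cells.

Hidden generation-0 cells (in order): (3,1), (4,1).
A hidden cell only influences target cells in its own 3x3 neighborhood. Try each of the 2^2 = 4 assignments, step the completed generation 0 forward once under B3/S23, and compare with the target:
  (3,1)=0 (4,1)=0 -> step gives (3,2)='1' but target has '0' -> reject
  (3,1)=0 (4,1)=1 -> step reproduces the target at every cell -> ACCEPT
  (3,1)=1 (4,1)=0 -> step gives (2,1)='0' but target has '1' -> reject
  (3,1)=1 (4,1)=1 -> step gives (2,1)='0' but target has '1' -> reject
Unique solution: (3,1)=dead, (4,1)=live.
Check: live-neighbor counts of every cell in the completed generation 0:
0110
1222
1312
1544
2454
1343
Applying B3/S23 to generation 0 with these counts gives:
0000
0000
0100
0000
0000
0101
which matches the target exactly.

Answer: 1001
0000
0010
1010
0111
0011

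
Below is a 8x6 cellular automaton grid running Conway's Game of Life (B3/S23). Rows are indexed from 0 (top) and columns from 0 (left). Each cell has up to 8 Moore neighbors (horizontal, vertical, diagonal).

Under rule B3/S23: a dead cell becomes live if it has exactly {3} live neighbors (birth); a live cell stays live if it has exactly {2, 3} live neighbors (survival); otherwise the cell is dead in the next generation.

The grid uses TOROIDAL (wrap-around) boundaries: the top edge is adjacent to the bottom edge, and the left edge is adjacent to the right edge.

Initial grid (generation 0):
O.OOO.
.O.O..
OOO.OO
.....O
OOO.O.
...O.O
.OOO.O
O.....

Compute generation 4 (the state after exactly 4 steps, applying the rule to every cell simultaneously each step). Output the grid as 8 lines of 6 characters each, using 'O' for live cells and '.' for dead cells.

Answer: OO...O
OO..O.
OO....
O.....
OOOOOO
..O...
.....O
......

Derivation:
Simulating step by step:
Generation 0 (given above): 23 live cells
Generation 1: 21 live cells
O.OOOO
......
.OOOOO
......
OOOOO.
.....O
.OOO.O
O.....
Generation 2: 19 live cells
OO.OOO
......
..OOO.
......
OOOOOO
.....O
.OO.OO
......
Generation 3: 16 live cells
O...OO
OO....
...O..
O.....
OOOOOO
......
O...OO
......
Generation 4: 17 live cells
(generation 4 grid is the final answer)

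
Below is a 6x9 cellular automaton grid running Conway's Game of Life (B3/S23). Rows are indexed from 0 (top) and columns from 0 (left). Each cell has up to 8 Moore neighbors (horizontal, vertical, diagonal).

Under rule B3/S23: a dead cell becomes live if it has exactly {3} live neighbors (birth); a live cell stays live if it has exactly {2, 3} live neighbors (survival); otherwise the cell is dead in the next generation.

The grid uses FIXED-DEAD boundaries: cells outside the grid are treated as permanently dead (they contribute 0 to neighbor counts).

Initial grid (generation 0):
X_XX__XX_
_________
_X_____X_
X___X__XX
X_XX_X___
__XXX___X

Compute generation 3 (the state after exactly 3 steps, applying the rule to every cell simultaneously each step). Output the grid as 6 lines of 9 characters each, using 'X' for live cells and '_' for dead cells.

Answer: _______X_
______XX_
__XX_X_X_
__XX_XX__
_____X___
__X______

Derivation:
Simulating step by step:
Generation 0 (given above): 19 live cells
Generation 1: 20 live cells
_________
_XX___XX_
_______XX
X_XXX_XXX
__X__X_XX
_XX_X____
Generation 2: 14 live cells
_________
______XXX
_____X___
_XXXXX___
_____X__X
_XXX_____
Generation 3: 13 live cells
(generation 3 grid is the final answer)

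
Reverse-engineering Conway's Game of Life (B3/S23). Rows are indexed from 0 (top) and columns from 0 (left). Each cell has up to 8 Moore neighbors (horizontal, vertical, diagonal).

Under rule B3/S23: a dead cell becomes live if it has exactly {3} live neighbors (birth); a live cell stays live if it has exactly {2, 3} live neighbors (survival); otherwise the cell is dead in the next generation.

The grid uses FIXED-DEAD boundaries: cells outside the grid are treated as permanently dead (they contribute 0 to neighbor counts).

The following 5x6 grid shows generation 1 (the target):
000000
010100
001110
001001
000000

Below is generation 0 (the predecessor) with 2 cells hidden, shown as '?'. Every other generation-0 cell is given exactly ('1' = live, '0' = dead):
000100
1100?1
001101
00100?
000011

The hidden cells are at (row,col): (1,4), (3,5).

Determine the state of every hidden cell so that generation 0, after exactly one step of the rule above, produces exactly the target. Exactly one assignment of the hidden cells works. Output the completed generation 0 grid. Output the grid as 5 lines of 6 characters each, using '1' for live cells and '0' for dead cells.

Hidden generation-0 cells (in order): (1,4), (3,5).
A hidden cell only influences target cells in its own 3x3 neighborhood. Try each of the 2^2 = 4 assignments, step the completed generation 0 forward once under B3/S23, and compare with the target:
  (1,4)=0 (3,5)=0 -> step reproduces the target at every cell -> ACCEPT
  (1,4)=0 (3,5)=1 -> step gives (2,4)='0' but target has '1' -> reject
  (1,4)=1 (3,5)=0 -> step gives (0,4)='1' but target has '0' -> reject
  (1,4)=1 (3,5)=1 -> step gives (0,4)='1' but target has '0' -> reject
Unique solution: (1,4)=dead, (3,5)=dead.
Check: live-neighbor counts of every cell in the completed generation 0:
222021
124341
243231
022443
011211
Applying B3/S23 to generation 0 with these counts gives:
000000
010100
001110
001001
000000
which matches the target exactly.

Answer: 000100
110001
001101
001000
000011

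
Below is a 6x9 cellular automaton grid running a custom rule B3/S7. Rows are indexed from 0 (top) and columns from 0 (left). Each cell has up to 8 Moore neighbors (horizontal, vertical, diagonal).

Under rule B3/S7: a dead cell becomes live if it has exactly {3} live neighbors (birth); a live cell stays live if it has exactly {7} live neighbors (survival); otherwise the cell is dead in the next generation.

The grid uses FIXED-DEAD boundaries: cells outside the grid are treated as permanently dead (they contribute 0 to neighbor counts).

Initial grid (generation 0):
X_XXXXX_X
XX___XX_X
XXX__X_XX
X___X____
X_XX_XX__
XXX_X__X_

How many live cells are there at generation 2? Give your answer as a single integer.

Simulating step by step:
Generation 0 (given above): 30 live cells
Generation 1: 4 live cells
_________
_________
____X____
_______X_
_________
_____XX__
Generation 2: 1 live cells
_________
_________
_________
_________
______X__
_________
Population at generation 2: 1

Answer: 1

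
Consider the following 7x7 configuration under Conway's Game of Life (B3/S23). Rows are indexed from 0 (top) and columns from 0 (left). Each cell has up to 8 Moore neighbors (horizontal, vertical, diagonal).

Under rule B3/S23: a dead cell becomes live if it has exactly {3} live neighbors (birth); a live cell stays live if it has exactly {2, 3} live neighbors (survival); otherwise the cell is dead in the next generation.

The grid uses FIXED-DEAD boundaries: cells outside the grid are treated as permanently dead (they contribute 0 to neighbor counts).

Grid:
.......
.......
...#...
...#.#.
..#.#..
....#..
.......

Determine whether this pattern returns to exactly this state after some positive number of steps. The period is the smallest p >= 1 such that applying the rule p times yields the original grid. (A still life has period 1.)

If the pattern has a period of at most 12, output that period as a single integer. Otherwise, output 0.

Simulating and comparing each generation to the original:
Gen 0 (original, given above): 6 live cells
Gen 1: 6 live cells, differs from original
Gen 2: 6 live cells, MATCHES original -> period = 2

Answer: 2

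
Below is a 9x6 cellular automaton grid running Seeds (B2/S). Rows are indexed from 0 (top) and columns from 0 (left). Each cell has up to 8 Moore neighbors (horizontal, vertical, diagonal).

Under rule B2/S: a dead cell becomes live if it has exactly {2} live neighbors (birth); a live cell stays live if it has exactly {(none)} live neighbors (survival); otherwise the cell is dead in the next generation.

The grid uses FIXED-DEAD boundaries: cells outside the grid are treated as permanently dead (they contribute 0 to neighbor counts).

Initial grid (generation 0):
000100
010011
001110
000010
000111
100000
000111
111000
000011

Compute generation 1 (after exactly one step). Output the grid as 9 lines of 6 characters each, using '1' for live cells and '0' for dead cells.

Answer: 001001
000000
010000
000000
000000
001000
000000
000000
101100

Derivation:
Simulating step by step:
Generation 0 (given above): 20 live cells
Generation 1: 7 live cells
(generation 1 grid is the final answer)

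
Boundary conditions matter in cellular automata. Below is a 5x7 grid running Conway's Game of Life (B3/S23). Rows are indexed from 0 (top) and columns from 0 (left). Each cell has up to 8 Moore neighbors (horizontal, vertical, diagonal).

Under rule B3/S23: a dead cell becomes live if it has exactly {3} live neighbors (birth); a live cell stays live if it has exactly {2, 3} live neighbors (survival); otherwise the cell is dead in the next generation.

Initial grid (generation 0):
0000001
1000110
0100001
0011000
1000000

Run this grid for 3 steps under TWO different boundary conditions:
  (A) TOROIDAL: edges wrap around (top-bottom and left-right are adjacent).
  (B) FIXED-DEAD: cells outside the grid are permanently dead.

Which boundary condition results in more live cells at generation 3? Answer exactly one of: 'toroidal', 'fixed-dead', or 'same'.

Under TOROIDAL boundary, generation 3:
0000000
0011011
0010010
0001010
0000111
Population = 11

Under FIXED-DEAD boundary, generation 3:
0000011
0011000
0100001
0011100
0000000
Population = 9

Comparison: toroidal=11, fixed-dead=9 -> toroidal

Answer: toroidal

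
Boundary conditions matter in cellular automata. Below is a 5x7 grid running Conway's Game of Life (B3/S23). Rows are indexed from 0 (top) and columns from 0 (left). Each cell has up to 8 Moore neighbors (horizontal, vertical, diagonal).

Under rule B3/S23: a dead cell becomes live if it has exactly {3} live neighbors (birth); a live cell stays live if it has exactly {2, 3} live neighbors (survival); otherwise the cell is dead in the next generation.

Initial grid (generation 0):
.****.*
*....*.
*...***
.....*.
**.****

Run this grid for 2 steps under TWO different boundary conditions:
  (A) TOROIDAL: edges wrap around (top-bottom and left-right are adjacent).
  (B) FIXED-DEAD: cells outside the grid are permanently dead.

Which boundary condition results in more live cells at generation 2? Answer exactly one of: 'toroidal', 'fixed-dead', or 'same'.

Under TOROIDAL boundary, generation 2:
.......
.......
.***...
***....
..*....
Population = 7

Under FIXED-DEAD boundary, generation 2:
.****..
..*....
*.**...
...*..*
....**.
Population = 12

Comparison: toroidal=7, fixed-dead=12 -> fixed-dead

Answer: fixed-dead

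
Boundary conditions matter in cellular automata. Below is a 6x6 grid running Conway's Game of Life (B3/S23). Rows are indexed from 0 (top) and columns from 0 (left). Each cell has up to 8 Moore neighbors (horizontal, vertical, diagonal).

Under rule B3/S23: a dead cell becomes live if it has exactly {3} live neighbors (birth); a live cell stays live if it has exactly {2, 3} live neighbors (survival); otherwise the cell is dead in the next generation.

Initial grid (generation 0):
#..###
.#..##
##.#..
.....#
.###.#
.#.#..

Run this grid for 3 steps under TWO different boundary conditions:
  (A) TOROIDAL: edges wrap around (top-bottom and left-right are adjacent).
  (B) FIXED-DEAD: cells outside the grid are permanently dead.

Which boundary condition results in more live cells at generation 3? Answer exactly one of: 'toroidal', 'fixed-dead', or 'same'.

Answer: fixed-dead

Derivation:
Under TOROIDAL boundary, generation 3:
..#..#
.....#
...#..
...##.
..###.
......
Population = 9

Under FIXED-DEAD boundary, generation 3:
......
##.###
#.#.##
#...#.
##....
..###.
Population = 16

Comparison: toroidal=9, fixed-dead=16 -> fixed-dead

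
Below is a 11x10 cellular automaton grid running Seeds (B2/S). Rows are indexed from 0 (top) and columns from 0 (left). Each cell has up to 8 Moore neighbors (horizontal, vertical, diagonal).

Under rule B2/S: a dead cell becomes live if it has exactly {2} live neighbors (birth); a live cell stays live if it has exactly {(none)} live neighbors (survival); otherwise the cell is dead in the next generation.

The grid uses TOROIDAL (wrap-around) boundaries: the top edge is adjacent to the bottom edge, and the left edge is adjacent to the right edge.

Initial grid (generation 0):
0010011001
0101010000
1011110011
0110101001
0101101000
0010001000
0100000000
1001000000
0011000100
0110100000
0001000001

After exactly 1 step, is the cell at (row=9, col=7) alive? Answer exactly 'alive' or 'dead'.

Simulating step by step:
Generation 0 (given above): 36 live cells
Generation 1: 15 live cells
0100000010
0000000100
0000000100
0000000000
0000000000
1000100100
1001000000
0000100000
1000000000
1000000010
0000001010

Cell (9,7) at generation 1: 0 -> dead

Answer: dead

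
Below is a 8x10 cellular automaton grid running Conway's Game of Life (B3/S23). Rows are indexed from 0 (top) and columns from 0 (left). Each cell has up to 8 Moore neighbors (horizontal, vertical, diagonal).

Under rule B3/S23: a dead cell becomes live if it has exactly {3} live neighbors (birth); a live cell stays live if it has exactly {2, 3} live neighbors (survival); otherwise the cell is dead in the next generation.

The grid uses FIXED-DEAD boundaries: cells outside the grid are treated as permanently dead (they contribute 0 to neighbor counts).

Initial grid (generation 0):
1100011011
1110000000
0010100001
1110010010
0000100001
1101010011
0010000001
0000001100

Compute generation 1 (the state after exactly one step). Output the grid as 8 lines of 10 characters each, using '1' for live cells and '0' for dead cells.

Answer: 1010000000
1011010011
0000000000
0110110011
0001110001
0111100011
0110001101
0000000000

Derivation:
Simulating step by step:
Generation 0 (given above): 29 live cells
Generation 1: 29 live cells
(generation 1 grid is the final answer)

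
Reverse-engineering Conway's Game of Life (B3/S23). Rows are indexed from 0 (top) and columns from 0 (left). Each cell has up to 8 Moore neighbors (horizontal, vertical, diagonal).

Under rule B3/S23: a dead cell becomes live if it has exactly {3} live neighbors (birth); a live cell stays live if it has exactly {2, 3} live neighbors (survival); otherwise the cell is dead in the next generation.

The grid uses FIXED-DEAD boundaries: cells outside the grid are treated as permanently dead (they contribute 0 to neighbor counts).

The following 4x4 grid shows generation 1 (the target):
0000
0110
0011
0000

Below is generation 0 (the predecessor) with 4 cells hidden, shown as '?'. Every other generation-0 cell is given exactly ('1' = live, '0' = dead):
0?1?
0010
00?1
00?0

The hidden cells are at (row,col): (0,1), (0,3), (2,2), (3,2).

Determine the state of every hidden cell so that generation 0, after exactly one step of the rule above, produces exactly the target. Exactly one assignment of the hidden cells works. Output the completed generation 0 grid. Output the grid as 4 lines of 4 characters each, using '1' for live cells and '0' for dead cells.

Answer: 0010
0010
0011
0000

Derivation:
Hidden generation-0 cells (in order): (0,1), (0,3), (2,2), (3,2).
A hidden cell only influences target cells in its own 3x3 neighborhood. Try each of the 2^4 = 16 assignments, step the completed generation 0 forward once under B3/S23, and compare with the target:
  (0,1)=0 (0,3)=0 (2,2)=0 (3,2)=0 -> step gives (1,1)='0' but target has '1' -> reject
  (0,1)=0 (0,3)=0 (2,2)=0 (3,2)=1 -> step gives (1,1)='0' but target has '1' -> reject
  (0,1)=0 (0,3)=0 (2,2)=1 (3,2)=0 -> step reproduces the target at every cell -> ACCEPT
  (0,1)=0 (0,3)=0 (2,2)=1 (3,2)=1 -> step gives (2,1)='1' but target has '0' -> reject
  (0,1)=0 (0,3)=1 (2,2)=0 (3,2)=0 -> step gives (0,2)='1' but target has '0' -> reject
  (0,1)=0 (0,3)=1 (2,2)=0 (3,2)=1 -> step gives (0,2)='1' but target has '0' -> reject
  (0,1)=0 (0,3)=1 (2,2)=1 (3,2)=0 -> step gives (0,2)='1' but target has '0' -> reject
  (0,1)=0 (0,3)=1 (2,2)=1 (3,2)=1 -> step gives (0,2)='1' but target has '0' -> reject
  (0,1)=1 (0,3)=0 (2,2)=0 (3,2)=0 -> step gives (0,1)='1' but target has '0' -> reject
  (0,1)=1 (0,3)=0 (2,2)=0 (3,2)=1 -> step gives (0,1)='1' but target has '0' -> reject
  (0,1)=1 (0,3)=0 (2,2)=1 (3,2)=0 -> step gives (0,1)='1' but target has '0' -> reject
  (0,1)=1 (0,3)=0 (2,2)=1 (3,2)=1 -> step gives (0,1)='1' but target has '0' -> reject
  (0,1)=1 (0,3)=1 (2,2)=0 (3,2)=0 -> step gives (0,1)='1' but target has '0' -> reject
  (0,1)=1 (0,3)=1 (2,2)=0 (3,2)=1 -> step gives (0,1)='1' but target has '0' -> reject
  (0,1)=1 (0,3)=1 (2,2)=1 (3,2)=0 -> step gives (0,1)='1' but target has '0' -> reject
  (0,1)=1 (0,3)=1 (2,2)=1 (3,2)=1 -> step gives (0,1)='1' but target has '0' -> reject
Unique solution: (0,1)=dead, (0,3)=dead, (2,2)=live, (3,2)=dead.
Check: live-neighbor counts of every cell in the completed generation 0:
0212
0334
0222
0122
Applying B3/S23 to generation 0 with these counts gives:
0000
0110
0011
0000
which matches the target exactly.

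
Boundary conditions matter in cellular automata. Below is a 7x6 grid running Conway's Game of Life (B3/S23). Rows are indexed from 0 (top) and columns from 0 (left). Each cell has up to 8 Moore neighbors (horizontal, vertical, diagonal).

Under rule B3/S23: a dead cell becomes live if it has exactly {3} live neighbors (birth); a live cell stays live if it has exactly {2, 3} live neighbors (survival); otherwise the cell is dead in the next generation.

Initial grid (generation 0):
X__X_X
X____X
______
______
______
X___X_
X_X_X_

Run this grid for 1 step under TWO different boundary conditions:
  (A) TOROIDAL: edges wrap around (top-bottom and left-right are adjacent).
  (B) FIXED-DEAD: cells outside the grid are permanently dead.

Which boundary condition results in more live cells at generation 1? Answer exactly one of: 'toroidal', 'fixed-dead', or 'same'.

Answer: toroidal

Derivation:
Under TOROIDAL boundary, generation 1:
___X__
X___XX
______
______
______
_X_X__
X___X_
Population = 8

Under FIXED-DEAD boundary, generation 1:
____X_
____X_
______
______
______
_X_X__
_X_X__
Population = 6

Comparison: toroidal=8, fixed-dead=6 -> toroidal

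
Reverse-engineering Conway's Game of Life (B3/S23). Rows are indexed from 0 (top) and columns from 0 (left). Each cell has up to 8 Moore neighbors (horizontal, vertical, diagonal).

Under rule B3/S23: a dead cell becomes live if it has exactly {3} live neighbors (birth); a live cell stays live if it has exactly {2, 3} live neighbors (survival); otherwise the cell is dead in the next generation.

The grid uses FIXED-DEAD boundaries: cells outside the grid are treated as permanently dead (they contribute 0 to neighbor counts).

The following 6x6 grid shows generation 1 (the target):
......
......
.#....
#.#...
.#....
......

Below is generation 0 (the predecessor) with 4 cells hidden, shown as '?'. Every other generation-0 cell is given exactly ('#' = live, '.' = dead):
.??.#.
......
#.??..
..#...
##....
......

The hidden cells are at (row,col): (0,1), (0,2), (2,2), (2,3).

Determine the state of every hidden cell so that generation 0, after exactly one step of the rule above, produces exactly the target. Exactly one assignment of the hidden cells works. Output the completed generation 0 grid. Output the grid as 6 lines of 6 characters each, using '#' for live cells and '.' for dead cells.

Answer: ....#.
......
#.#...
..#...
##....
......

Derivation:
Hidden generation-0 cells (in order): (0,1), (0,2), (2,2), (2,3).
A hidden cell only influences target cells in its own 3x3 neighborhood. Try each of the 2^4 = 16 assignments, step the completed generation 0 forward once under B3/S23, and compare with the target:
  (0,1)=. (0,2)=. (2,2)=. (2,3)=. -> step gives (2,1)='.' but target has '#' -> reject
  (0,1)=. (0,2)=. (2,2)=. (2,3)=# -> step gives (2,1)='.' but target has '#' -> reject
  (0,1)=. (0,2)=. (2,2)=# (2,3)=. -> step reproduces the target at every cell -> ACCEPT
  (0,1)=. (0,2)=. (2,2)=# (2,3)=# -> step gives (1,3)='#' but target has '.' -> reject
  (0,1)=. (0,2)=# (2,2)=. (2,3)=. -> step gives (2,1)='.' but target has '#' -> reject
  (0,1)=. (0,2)=# (2,2)=. (2,3)=# -> step gives (1,3)='#' but target has '.' -> reject
  (0,1)=. (0,2)=# (2,2)=# (2,3)=. -> step gives (1,1)='#' but target has '.' -> reject
  (0,1)=. (0,2)=# (2,2)=# (2,3)=# -> step gives (1,1)='#' but target has '.' -> reject
  (0,1)=# (0,2)=. (2,2)=. (2,3)=. -> step gives (2,1)='.' but target has '#' -> reject
  (0,1)=# (0,2)=. (2,2)=. (2,3)=# -> step gives (2,1)='.' but target has '#' -> reject
  (0,1)=# (0,2)=. (2,2)=# (2,3)=. -> step gives (1,1)='#' but target has '.' -> reject
  (0,1)=# (0,2)=. (2,2)=# (2,3)=# -> step gives (1,1)='#' but target has '.' -> reject
  (0,1)=# (0,2)=# (2,2)=. (2,3)=. -> step gives (1,1)='#' but target has '.' -> reject
  (0,1)=# (0,2)=# (2,2)=. (2,3)=# -> step gives (1,1)='#' but target has '.' -> reject
  (0,1)=# (0,2)=# (2,2)=# (2,3)=. -> step gives (1,2)='#' but target has '.' -> reject
  (0,1)=# (0,2)=# (2,2)=# (2,3)=# -> step gives (2,2)='#' but target has '.' -> reject
Unique solution: (0,1)=dead, (0,2)=dead, (2,2)=live, (2,3)=dead.
Check: live-neighbor counts of every cell in the completed generation 0:
000101
121211
031200
352200
122100
221000
Applying B3/S23 to generation 0 with these counts gives:
......
......
.#....
#.#...
.#....
......
which matches the target exactly.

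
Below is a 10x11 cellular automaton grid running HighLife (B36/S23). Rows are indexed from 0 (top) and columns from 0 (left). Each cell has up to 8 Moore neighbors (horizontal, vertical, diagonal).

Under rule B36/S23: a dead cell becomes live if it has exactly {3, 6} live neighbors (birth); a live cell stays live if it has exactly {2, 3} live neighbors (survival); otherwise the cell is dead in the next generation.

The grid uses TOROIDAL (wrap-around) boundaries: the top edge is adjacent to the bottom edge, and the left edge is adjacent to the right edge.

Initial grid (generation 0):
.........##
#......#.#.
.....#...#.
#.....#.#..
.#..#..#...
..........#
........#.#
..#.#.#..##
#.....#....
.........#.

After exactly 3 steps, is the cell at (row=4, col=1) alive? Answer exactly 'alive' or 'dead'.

Answer: dead

Derivation:
Simulating step by step:
Generation 0 (given above): 24 live cells
Generation 1: 23 live cells
.........#.
.........#.
......##.#.
.....####..
#......#...
#........#.
#.........#
#....#.#.##
.....#...#.
.........#.
Generation 2: 23 live cells
........###
.........##
.....#...#.
.....#.....
.......#..#
##.........
.#......#..
#.....#.##.
......#..#.
........###
Generation 3: 16 live cells
#..........
...........
.........##
......#....
#..........
##.........
.#.....####
........###
...........
.......#...

Cell (4,1) at generation 3: 0 -> dead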